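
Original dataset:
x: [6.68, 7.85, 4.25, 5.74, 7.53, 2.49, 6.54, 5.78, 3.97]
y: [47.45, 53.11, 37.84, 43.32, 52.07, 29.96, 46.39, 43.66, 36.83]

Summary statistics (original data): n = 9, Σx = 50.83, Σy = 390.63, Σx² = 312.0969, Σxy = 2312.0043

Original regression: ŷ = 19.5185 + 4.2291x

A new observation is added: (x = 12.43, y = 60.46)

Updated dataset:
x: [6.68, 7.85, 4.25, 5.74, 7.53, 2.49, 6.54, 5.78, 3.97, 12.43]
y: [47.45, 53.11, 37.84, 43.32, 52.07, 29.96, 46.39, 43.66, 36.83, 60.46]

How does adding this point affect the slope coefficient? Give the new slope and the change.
New slope β₁ = 3.1606 versus 4.2291 before: a change of -1.0685 (-25.3%).

x = 12.43 lies well outside the original x-range [2.49, 7.85] (x̄ ≈ 5.65), so this observation has high leverage and can move the slope substantially.

Step 1: Update the sums with the new point (n goes from 9 to 10)
Σx  = 50.83 + 12.43 = 63.26
Σy  = 390.63 + 60.46 = 451.09
Σx² = 312.0969 + 12.43² = 312.0969 + 154.5049 = 466.6018
Σxy = 2312.0043 + 12.43×60.46 = 2312.0043 + 751.5178 = 3063.5221

Step 2: Recompute the slope with b₁ = (nΣxy − ΣxΣy) / (nΣx² − (Σx)²)
Numerator   = 10×3063.5221 − 63.26×451.09 = 30635.2210 − 28535.9534 = 2099.2676
Denominator = 10×466.6018 − 63.26² = 4666.0180 − 4001.8276 = 664.1904
b₁(new) = 2099.2676 / 664.1904 = 3.1606

(Same formula on the original sums: (9×2312.0043 − 50.83×390.63) / (9×312.0969 − 50.83²) = 952.3158 / 225.1832 = 4.2291, matching the given fit.)

Step 3: Change in slope
Δβ₁ = 3.1606 − 4.2291 = -1.0685
Relative change = -1.0685 / 4.2291 × 100% = -25.3%
→ the slope decreases when the point is added.

A high-leverage point only changes the slope if it is off the original line; here y = 60.46 is below the original trend, so the slope decreases.
In practice: examine leverage (hᵢ) and Cook's distance rather than deleting it automatically; check such a point for data-entry or measurement error.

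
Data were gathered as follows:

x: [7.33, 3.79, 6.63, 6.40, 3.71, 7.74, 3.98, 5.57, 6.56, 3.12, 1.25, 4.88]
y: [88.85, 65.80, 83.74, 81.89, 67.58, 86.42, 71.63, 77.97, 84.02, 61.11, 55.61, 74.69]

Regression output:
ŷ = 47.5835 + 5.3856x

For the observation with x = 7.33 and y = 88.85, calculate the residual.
Residual = 1.7901

The residual is the difference between the actual value and the predicted value:

Residual = y - ŷ

Step 1: Calculate predicted value
ŷ = 47.5835 + 5.3856 × 7.33
ŷ = 87.0599

Step 2: Calculate residual
Residual = 88.85 - 87.0599
Residual = 1.7901

Interpretation: the model underestimates the actual value by 1.7901 at this point (positive residual → observation lies above the fitted line).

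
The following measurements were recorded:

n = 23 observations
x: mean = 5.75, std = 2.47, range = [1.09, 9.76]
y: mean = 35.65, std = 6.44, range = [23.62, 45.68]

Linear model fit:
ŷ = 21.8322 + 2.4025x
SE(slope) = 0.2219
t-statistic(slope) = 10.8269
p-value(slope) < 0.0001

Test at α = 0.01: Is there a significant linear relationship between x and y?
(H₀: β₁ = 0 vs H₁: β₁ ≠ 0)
p-value < 0.0001 < α = 0.01, so we reject H₀. The relationship is significant.

Hypothesis test for the slope coefficient:

H₀: β₁ = 0 (no linear relationship)
H₁: β₁ ≠ 0 (linear relationship exists)

Test statistic: t = β̂₁ / SE(β̂₁) = 2.4025 / 0.2219 = 10.8269

With df = 21, the two-sided p-value for |t| = 10.8269 is <0.0001.

Decision rule: reject H₀ if p-value < α.
p-value < 0.0001 < α = 0.01 → reject H₀.

At α = 0.01 the data do provide convincing evidence of a nonzero slope.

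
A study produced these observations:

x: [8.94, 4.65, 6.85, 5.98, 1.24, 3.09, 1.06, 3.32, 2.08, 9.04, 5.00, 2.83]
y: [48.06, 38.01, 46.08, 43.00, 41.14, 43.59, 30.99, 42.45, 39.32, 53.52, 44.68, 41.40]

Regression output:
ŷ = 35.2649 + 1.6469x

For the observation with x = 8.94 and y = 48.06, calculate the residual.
Residual = -1.9282

The residual is the difference between the actual value and the predicted value:

Residual = y - ŷ

Step 1: Calculate predicted value
ŷ = 35.2649 + 1.6469 × 8.94
ŷ = 49.9882

Step 2: Calculate residual
Residual = 48.06 - 49.9882
Residual = -1.9282

The residual is negative, so the observed y = 48.06 sits below the regression line (the line overestimates it by 1.9282).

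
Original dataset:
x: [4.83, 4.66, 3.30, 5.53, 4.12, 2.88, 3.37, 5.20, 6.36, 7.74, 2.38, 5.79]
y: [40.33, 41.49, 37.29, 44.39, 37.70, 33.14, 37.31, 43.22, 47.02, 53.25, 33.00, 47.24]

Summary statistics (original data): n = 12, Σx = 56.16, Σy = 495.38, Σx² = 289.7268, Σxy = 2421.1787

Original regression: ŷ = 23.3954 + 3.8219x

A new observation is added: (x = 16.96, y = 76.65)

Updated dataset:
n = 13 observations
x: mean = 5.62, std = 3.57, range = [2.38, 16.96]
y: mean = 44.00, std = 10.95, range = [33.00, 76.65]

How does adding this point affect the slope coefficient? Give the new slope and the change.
New slope β₁ = 3.0327 versus 3.8219 before: a change of -0.7892 (-20.6%).

The new point has HIGH LEVERAGE: x = 16.96 is far from the original mean x̄ = 56.16/12 ≈ 4.68 (original range [2.38, 7.74]).

Step 1: Update the sums with the new point (n goes from 12 to 13)
Σx  = 56.16 + 16.96 = 73.12
Σy  = 495.38 + 76.65 = 572.03
Σx² = 289.7268 + 16.96² = 289.7268 + 287.6416 = 577.3684
Σxy = 2421.1787 + 16.96×76.65 = 2421.1787 + 1299.9840 = 3721.1627

Step 2: Recompute the slope with b₁ = (nΣxy − ΣxΣy) / (nΣx² − (Σx)²)
Numerator   = 13×3721.1627 − 73.12×572.03 = 48375.1151 − 41826.8336 = 6548.2815
Denominator = 13×577.3684 − 73.12² = 7505.7892 − 5346.5344 = 2159.2548
b₁(new) = 6548.2815 / 2159.2548 = 3.0327

(Same formula on the original sums: (12×2421.1787 − 56.16×495.38) / (12×289.7268 − 56.16²) = 1233.6036 / 322.7760 = 3.8219, matching the given fit.)

Step 3: Change in slope
Δβ₁ = 3.0327 − 3.8219 = -0.7892
Relative change = -0.7892 / 3.8219 × 100% = -20.6%
→ the slope decreases when the point is added.

A high-leverage point only changes the slope if it is off the original line; here y = 76.65 is below the original trend, so the slope decreases.
In practice: investigate whether it comes from the same population as the rest of the sample.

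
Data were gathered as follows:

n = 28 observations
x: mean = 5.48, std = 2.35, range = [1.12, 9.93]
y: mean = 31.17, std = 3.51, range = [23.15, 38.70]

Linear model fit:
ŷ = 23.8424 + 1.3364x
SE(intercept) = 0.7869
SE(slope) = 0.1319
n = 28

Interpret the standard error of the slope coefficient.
SE(β̂₁) = 0.1319 is the estimated standard deviation of the slope estimate across repeated samples; relative to β̂₁ = 1.3364 that is 9.9%, a precise estimate.

What SE measures:
- The standard error quantifies the sampling variability of the coefficient estimate
- It is the estimated standard deviation of β̂₁ across hypothetical repeated samples of the same size
- Smaller SE → more precise estimate

Relative precision:
- SE / |β̂₁| = 0.1319 / 1.3364 = 9.9%
- Rule of thumb (under 20%: precise; 20% to under 50%: moderately precise; 50% or more: imprecise) → precise

Link to interval estimation: a confidence interval for β₁ is β̂₁ ± t* × 0.1319, so SE sets the half-width per unit of t*.

What drives SE(β̂₁): wider spread of x values → smaller SE; more residual scatter → larger SE; larger n (here n = 28) → smaller SE.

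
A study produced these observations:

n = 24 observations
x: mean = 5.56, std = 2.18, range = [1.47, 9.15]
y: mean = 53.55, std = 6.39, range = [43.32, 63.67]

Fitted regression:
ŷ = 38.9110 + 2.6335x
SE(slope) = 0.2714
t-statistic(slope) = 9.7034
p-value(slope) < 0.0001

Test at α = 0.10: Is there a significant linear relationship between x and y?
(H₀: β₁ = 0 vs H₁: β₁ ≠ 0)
Since p-value < 0.0001 < α = 0.10, reject H₀ — the slope is significantly different from 0.

Hypothesis test for the slope coefficient:

H₀: β₁ = 0 (no linear relationship)
H₁: β₁ ≠ 0 (linear relationship exists)

Test statistic: t = β̂₁ / SE(β̂₁) = 2.6335 / 0.2714 = 9.7034

The p-value (<0.0001) is the probability, under H₀, of a t-statistic at least as extreme as |t| = 9.7034 (two-sided, df = n − 2 = 22).

Decision rule: reject H₀ if p-value < α.
p-value < 0.0001 < α = 0.10 → reject H₀.

At α = 0.10 the data do provide convincing evidence of a nonzero slope.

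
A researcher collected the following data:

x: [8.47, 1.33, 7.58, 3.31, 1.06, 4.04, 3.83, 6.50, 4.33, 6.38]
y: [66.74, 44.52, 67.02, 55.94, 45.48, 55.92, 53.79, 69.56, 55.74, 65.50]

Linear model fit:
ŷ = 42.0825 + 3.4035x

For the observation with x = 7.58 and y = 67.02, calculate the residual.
Residual = -0.8610

The residual is the difference between the actual value and the predicted value:

Residual = y - ŷ

Step 1: Calculate predicted value
ŷ = 42.0825 + 3.4035 × 7.58
ŷ = 67.8810

Step 2: Calculate residual
Residual = 67.02 - 67.8810
Residual = -0.8610

Sign check: y < ŷ, so the point is below the line and the fit overestimates here.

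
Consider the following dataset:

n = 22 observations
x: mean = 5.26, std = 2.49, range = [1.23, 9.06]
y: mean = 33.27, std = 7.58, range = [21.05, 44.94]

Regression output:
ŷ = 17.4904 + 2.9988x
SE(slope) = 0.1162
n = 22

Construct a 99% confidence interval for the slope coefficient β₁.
The 99% CI for β₁ is (2.6682, 3.3294)

Confidence interval for the slope:

The 99% CI for β₁ is: β̂₁ ± t*(α/2, n-2) × SE(β̂₁)

Step 1: Find critical t-value
- Confidence level = 0.99
- Degrees of freedom = n - 2 = 22 - 2 = 20
- t*(α/2, 20) = 2.8453

Step 2: Calculate margin of error
Margin = 2.8453 × 0.1162 = 0.3306

Step 3: Construct interval
CI = 2.9988 ± 0.3306
CI = (2.6682, 3.3294)

Interpretation: intervals built this way capture the true β₁ in 99% of repeated samples; here the plausible range for the per-unit effect of x on y is 2.6682 to 3.3294.
Both endpoints are positive, so the data support a genuinely positive slope at this confidence level.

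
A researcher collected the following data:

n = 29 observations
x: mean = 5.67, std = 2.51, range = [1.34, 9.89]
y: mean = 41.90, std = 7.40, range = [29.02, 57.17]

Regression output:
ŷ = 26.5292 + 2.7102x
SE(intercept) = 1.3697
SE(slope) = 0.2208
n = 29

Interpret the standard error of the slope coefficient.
SE(β̂₁) = 0.2208 is the estimated standard deviation of the slope estimate across repeated samples; relative to β̂₁ = 2.7102 that is 8.1%, a precise estimate.

SE(β̂₁) = s / √Sxx, where s is the residual standard deviation and Sxx = Σ(x − x̄)². It is the yardstick for how far β̂₁ = 2.7102 could plausibly be from the true slope.

Relative precision:
- SE / |β̂₁| = 0.2208 / 2.7102 = 8.1%
- Rule of thumb (under 20%: precise; 20% to under 50%: moderately precise; 50% or more: imprecise) → precise

Link to interval estimation: a confidence interval for β₁ is β̂₁ ± t* × 0.2208, so SE sets the half-width per unit of t*.

What drives SE(β̂₁): more residual scatter → larger SE; larger n (here n = 29) → smaller SE.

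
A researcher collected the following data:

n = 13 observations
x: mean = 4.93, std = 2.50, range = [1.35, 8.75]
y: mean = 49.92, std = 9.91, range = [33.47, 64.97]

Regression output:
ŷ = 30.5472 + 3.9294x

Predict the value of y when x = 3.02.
ŷ = 42.4140

Plug x = 3.02 into the fitted line:

ŷ = 30.5472 + 3.9294 × 3.02
ŷ = 30.5472 + 11.8668
ŷ = 42.4140

This is a point prediction; actual observations scatter around it by roughly the residual standard deviation.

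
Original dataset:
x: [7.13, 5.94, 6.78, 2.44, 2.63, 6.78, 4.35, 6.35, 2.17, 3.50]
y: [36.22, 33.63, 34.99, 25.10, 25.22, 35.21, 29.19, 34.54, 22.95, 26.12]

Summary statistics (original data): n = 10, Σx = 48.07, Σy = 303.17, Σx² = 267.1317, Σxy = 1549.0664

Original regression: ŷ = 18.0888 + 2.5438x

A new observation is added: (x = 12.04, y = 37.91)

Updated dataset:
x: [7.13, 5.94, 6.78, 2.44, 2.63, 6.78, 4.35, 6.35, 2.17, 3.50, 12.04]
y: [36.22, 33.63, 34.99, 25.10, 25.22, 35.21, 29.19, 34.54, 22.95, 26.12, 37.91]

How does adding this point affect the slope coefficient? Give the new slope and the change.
The slope changes from 2.5438 to 1.6941 (change of -0.8497, or -33.4%).

The new point has HIGH LEVERAGE: x = 12.04 is far from the original mean x̄ = 48.07/10 ≈ 4.81 (original range [2.17, 7.13]).

Step 1: Update the sums with the new point (n goes from 10 to 11)
Σx  = 48.07 + 12.04 = 60.11
Σy  = 303.17 + 37.91 = 341.08
Σx² = 267.1317 + 12.04² = 267.1317 + 144.9616 = 412.0933
Σxy = 1549.0664 + 12.04×37.91 = 1549.0664 + 456.4364 = 2005.5028

Step 2: Recompute the slope with b₁ = (nΣxy − ΣxΣy) / (nΣx² − (Σx)²)
Numerator   = 11×2005.5028 − 60.11×341.08 = 22060.5308 − 20502.3188 = 1558.2120
Denominator = 11×412.0933 − 60.11² = 4533.0263 − 3613.2121 = 919.8142
b₁(new) = 1558.2120 / 919.8142 = 1.6941

(Same formula on the original sums: (10×1549.0664 − 48.07×303.17) / (10×267.1317 − 48.07²) = 917.2821 / 360.5921 = 2.5438, matching the given fit.)

Step 3: Change in slope
Δβ₁ = 1.6941 − 2.5438 = -0.8497
Relative change = -0.8497 / 2.5438 × 100% = -33.4%
→ the slope decreases when the point is added.

Because the point sits below the extension of the original line at a high-leverage x, it tilts the fit down.
In practice: examine leverage (hᵢ) and Cook's distance rather than deleting it automatically.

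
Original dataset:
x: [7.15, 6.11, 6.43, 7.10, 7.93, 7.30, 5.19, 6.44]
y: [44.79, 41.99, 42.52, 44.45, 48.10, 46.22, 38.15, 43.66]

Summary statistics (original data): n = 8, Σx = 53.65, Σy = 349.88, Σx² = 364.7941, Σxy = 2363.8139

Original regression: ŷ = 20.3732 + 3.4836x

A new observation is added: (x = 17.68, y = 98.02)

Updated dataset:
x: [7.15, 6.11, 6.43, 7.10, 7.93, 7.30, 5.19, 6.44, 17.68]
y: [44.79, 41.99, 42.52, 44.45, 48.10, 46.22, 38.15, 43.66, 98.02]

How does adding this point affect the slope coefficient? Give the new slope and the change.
The slope changes from 3.4836 to 4.8815 (change of +1.3979, or +40.1%).

The new point has HIGH LEVERAGE: x = 17.68 is far from the original mean x̄ = 53.65/8 ≈ 6.71 (original range [5.19, 7.93]).

Step 1: Update the sums with the new point (n goes from 8 to 9)
Σx  = 53.65 + 17.68 = 71.33
Σy  = 349.88 + 98.02 = 447.90
Σx² = 364.7941 + 17.68² = 364.7941 + 312.5824 = 677.3765
Σxy = 2363.8139 + 17.68×98.02 = 2363.8139 + 1732.9936 = 4096.8075

Step 2: Recompute the slope with b₁ = (nΣxy − ΣxΣy) / (nΣx² − (Σx)²)
Numerator   = 9×4096.8075 − 71.33×447.90 = 36871.2675 − 31948.7070 = 4922.5605
Denominator = 9×677.3765 − 71.33² = 6096.3885 − 5087.9689 = 1008.4196
b₁(new) = 4922.5605 / 1008.4196 = 4.8815

(Same formula on the original sums: (8×2363.8139 − 53.65×349.88) / (8×364.7941 − 53.65²) = 139.4492 / 40.0303 = 3.4836, matching the given fit.)

Step 3: Change in slope
Δβ₁ = 4.8815 − 3.4836 = +1.3979
Relative change = +1.3979 / 3.4836 × 100% = +40.1%
→ the slope increases when the point is added.

A high-leverage point only changes the slope if it is off the original line; here y = 98.02 is above the original trend, so the slope increases.
In practice: examine leverage (hᵢ) and Cook's distance rather than deleting it automatically; refit with and without it and report both if conclusions differ.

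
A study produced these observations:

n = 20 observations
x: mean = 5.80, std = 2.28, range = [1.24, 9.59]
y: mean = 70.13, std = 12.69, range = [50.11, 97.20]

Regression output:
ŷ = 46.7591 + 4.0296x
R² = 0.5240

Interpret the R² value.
R² = 0.5240 means 52.40% of the variation in y is explained by the linear relationship with x. This indicates a moderate fit.

The coefficient of determination R² is the fraction of the total variation in y that the fitted line accounts for.

Here R² = 0.5240:
- Explained: 52.40% of the variation in y
- Unexplained (residual): 100% − 52.40% = 47.60%
- Rule of thumb (below 0.3 weak; 0.3 to below 0.7 moderate; 0.7 and above strong) → moderate

Note: R² says nothing about causation, and a high R² does not by itself mean the linear form is appropriate — check the residuals.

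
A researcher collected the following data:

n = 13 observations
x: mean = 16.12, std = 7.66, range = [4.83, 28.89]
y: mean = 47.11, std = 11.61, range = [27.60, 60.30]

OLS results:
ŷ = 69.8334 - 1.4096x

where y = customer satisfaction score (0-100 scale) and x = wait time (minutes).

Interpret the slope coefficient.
On average, satisfaction score is about 1.4096 points lower for every extra minute of wait time.

β₁ = -1.4096 is the change in predicted satisfaction score (points) per additional minute of wait time.

Interpretation:
- Wait time up by 1 minute → predicted satisfaction score decreases by 1.4096 points
- The effect is assumed constant over the observed range of x (linearity)

The intercept β₀ = 69.8334 is the predicted satisfaction score when wait time = 0; since the smallest observed x is 4.83, this is an extrapolation and mainly anchors the line.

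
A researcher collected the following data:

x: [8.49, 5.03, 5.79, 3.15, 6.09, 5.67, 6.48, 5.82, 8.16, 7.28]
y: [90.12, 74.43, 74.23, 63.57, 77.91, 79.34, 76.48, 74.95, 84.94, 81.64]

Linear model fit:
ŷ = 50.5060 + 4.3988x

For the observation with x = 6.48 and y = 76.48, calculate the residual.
Residual = -2.5302

The residual is the difference between the actual value and the predicted value:

Residual = y - ŷ

Step 1: Calculate predicted value
ŷ = 50.5060 + 4.3988 × 6.48
ŷ = 79.0102

Step 2: Calculate residual
Residual = 76.48 - 79.0102
Residual = -2.5302

The residual is negative, so the observed y = 76.48 sits below the regression line (the line overestimates it by 2.5302).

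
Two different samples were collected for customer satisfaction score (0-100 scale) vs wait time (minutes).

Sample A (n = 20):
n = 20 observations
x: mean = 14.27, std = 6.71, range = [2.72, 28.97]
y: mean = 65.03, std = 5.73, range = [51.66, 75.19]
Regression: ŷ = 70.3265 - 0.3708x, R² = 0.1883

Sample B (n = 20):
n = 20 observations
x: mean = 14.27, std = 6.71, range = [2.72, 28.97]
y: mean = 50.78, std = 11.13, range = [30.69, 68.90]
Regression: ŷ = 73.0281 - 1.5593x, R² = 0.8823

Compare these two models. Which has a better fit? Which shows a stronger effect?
Model B has the better fit (R² = 0.8823 vs 0.1883). Model B shows the stronger effect (|β₁| = 1.5593 vs 0.3708).

Model Comparison:

Goodness of fit (R²):
- Model A: R² = 0.1883 → 18.83% of variance in satisfaction score explained
- Model B: R² = 0.8823 → 88.23% of variance in satisfaction score explained
- 0.8823 > 0.1883 → Model B has the better fit

Which has the larger per-minute effect? (|β₁|)
- Model A: β₁ = -0.3708 → predicted satisfaction score falls 0.3708 points per additional minute of wait time
- Model B: β₁ = -1.5593 → predicted satisfaction score falls 1.5593 points per additional minute of wait time
- |-0.3708| < |-1.5593| → Model B shows the stronger marginal effect

Notes:
- A steeper slope doesn't make a better model if the scatter around the line is large.
- The two samples could reflect different populations, time periods, or measurement quality.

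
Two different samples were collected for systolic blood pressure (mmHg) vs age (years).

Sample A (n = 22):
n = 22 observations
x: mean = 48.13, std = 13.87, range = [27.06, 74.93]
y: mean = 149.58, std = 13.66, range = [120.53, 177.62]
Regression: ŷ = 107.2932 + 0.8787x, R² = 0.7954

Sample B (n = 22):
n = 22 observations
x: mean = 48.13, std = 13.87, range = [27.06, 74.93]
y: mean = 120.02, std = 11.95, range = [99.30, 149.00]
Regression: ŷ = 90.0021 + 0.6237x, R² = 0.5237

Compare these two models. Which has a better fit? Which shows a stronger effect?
Model A has the better fit (R² = 0.7954 vs 0.5237). Model A shows the stronger effect (|β₁| = 0.8787 vs 0.6237).

Model Comparison:

Fit — compare R²:
- Model A: R² = 0.7954 → 79.54% of variance in blood pressure explained
- Model B: R² = 0.5237 → 52.37% of variance in blood pressure explained
- 0.7954 > 0.5237 → Model A has the better fit

Which has the larger per-year effect? (|β₁|)
- Model A: β₁ = 0.8787 → predicted blood pressure rises 0.8787 mmHg per additional year of age
- Model B: β₁ = 0.6237 → predicted blood pressure rises 0.6237 mmHg per additional year of age
- |0.8787| > |0.6237| → Model A shows the stronger marginal effect

Note: A better fit (higher R²) doesn't necessarily mean a more important relationship.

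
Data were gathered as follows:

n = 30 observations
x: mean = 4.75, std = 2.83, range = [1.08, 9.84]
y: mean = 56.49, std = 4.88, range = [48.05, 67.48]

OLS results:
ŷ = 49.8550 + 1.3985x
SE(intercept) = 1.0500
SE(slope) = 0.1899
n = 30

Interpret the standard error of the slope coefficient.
The slope 1.3985 is pinned down to within about ±0.1899 (one SE) by these data — relative uncertainty 13.6%, i.e. precise.

What SE measures:
- The standard error quantifies the sampling variability of the coefficient estimate
- It is the estimated standard deviation of β̂₁ across hypothetical repeated samples of the same size
- Smaller SE → more precise estimate

Relative precision:
- SE / |β̂₁| = 0.1899 / 1.3985 = 13.6%
- Rule of thumb (under 20%: precise; 20% to under 50%: moderately precise; 50% or more: imprecise) → precise

Link to interval estimation: a confidence interval for β₁ is β̂₁ ± t* × 0.1899, so SE sets the half-width per unit of t*.

What drives SE(β̂₁): larger n (here n = 30) → smaller SE; wider spread of x values → smaller SE; more residual scatter → larger SE.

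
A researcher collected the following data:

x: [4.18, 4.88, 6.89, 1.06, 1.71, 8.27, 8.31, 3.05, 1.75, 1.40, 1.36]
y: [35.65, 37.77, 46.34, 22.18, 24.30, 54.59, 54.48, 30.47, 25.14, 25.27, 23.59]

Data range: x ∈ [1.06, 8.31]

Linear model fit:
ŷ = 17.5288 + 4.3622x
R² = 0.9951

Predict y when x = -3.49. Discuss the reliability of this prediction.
ŷ = 2.3047, but this is extrapolation (below the data range [1.06, 8.31]) and may be unreliable.

Prediction calculation:
ŷ = 17.5288 + 4.3622 × (-3.49)
ŷ = 2.3047

Reliability:
- Data range: x ∈ [1.06, 8.31]
- Prediction point: x = -3.49 is 4.55 units below the observed range → this is EXTRAPOLATION, not interpolation

Why that matters here:
- The standard error of prediction grows with (x − x̄)², and x = -3.49 is far from x̄ = 3.90
- The linear relationship may not hold outside the observed range
- Real relationships often flatten, saturate, or turn nonlinear at extremes

A defensible statement: 'if the linear trend continued to x = -3.49, y would be about 2.3047' — the premise is untested.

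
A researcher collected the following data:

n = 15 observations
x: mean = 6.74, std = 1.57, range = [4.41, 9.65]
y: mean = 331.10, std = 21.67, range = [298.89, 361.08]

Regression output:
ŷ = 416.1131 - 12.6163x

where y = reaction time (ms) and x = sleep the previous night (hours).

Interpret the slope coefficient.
An increase of one hour in sleep is associated with a 12.6163 ms decrease in predicted reaction time.

The slope β₁ = -12.6163 gives the rate at which the fitted reaction time changes with sleep.

Interpretation:
- Sleep up by 1 hour → predicted reaction time decreases by 12.6163 ms
- This is a linear approximation: the same per-unit change is assumed across the whole observed x range

The intercept β₀ = 416.1131 is the predicted reaction time when sleep = 0; since the smallest observed x is 4.41, this is an extrapolation and mainly anchors the line.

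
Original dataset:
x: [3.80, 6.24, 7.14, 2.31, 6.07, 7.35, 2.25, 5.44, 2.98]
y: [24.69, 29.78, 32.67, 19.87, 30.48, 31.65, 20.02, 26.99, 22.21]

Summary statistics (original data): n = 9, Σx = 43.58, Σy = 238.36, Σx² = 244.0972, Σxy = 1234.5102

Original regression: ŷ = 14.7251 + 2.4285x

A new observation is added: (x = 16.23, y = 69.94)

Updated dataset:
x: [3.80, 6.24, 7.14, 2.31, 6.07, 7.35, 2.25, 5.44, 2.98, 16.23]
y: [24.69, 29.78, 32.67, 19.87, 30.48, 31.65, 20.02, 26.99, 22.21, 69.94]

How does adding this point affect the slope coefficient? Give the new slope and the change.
Adding the point moves β₁ from 2.4285 to 3.5096, i.e. it increases by 1.0811 (+44.5%).

x = 16.23 lies well outside the original x-range [2.25, 7.35] (x̄ ≈ 4.84), so this observation has high leverage and can move the slope substantially.

Step 1: Update the sums with the new point (n goes from 9 to 10)
Σx  = 43.58 + 16.23 = 59.81
Σy  = 238.36 + 69.94 = 308.30
Σx² = 244.0972 + 16.23² = 244.0972 + 263.4129 = 507.5101
Σxy = 1234.5102 + 16.23×69.94 = 1234.5102 + 1135.1262 = 2369.6364

Step 2: Recompute the slope with b₁ = (nΣxy − ΣxΣy) / (nΣx² − (Σx)²)
Numerator   = 10×2369.6364 − 59.81×308.30 = 23696.3640 − 18439.4230 = 5256.9410
Denominator = 10×507.5101 − 59.81² = 5075.1010 − 3577.2361 = 1497.8649
b₁(new) = 5256.9410 / 1497.8649 = 3.5096

(Same formula on the original sums: (9×1234.5102 − 43.58×238.36) / (9×244.0972 − 43.58²) = 722.8630 / 297.6584 = 2.4285, matching the given fit.)

Step 3: Change in slope
Δβ₁ = 3.5096 − 2.4285 = +1.0811
Relative change = +1.0811 / 2.4285 × 100% = +44.5%
→ the slope increases when the point is added.

A high-leverage point only changes the slope if it is off the original line; here y = 69.94 is above the original trend, so the slope increases.
In practice: examine leverage (hᵢ) and Cook's distance rather than deleting it automatically.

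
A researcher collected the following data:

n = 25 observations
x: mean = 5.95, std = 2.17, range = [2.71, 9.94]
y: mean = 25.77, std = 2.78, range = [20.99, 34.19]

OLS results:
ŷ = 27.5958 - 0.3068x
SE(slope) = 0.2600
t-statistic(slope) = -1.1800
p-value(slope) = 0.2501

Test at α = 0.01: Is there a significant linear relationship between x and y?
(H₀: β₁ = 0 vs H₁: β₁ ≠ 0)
p-value = 0.2501 ≥ α = 0.01, so we fail to reject H₀. The relationship is not significant.

Hypothesis test for the slope coefficient:

H₀: β₁ = 0 (no linear relationship)
H₁: β₁ ≠ 0 (linear relationship exists)

Test statistic: t = β̂₁ / SE(β̂₁) = -0.3068 / 0.2600 = -1.1800

p = 0.2501: how often a slope estimate this far from 0 (in SE units) would arise by chance if β₁ were truly 0.

Decision rule: reject H₀ if p-value < α.
p-value = 0.2501 ≥ α = 0.01 → fail to reject H₀.

Conclusion: the linear association between x and y is not significant at the 1% level.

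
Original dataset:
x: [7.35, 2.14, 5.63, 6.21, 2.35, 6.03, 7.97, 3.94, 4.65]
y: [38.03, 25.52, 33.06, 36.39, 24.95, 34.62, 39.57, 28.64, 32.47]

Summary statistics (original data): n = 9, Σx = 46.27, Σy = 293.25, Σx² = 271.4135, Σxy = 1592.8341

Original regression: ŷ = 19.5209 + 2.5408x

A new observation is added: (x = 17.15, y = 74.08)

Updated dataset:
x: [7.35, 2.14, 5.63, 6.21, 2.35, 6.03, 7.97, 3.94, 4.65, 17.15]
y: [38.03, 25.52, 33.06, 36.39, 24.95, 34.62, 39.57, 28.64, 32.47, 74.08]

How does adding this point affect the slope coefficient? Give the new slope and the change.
Adding the point moves β₁ from 2.5408 to 3.2677, i.e. it increases by 0.7269 (+28.6%).

x = 17.15 lies well outside the original x-range [2.14, 7.97] (x̄ ≈ 5.14), so this observation has high leverage and can move the slope substantially.

Step 1: Update the sums with the new point (n goes from 9 to 10)
Σx  = 46.27 + 17.15 = 63.42
Σy  = 293.25 + 74.08 = 367.33
Σx² = 271.4135 + 17.15² = 271.4135 + 294.1225 = 565.5360
Σxy = 1592.8341 + 17.15×74.08 = 1592.8341 + 1270.4720 = 2863.3061

Step 2: Recompute the slope with b₁ = (nΣxy − ΣxΣy) / (nΣx² − (Σx)²)
Numerator   = 10×2863.3061 − 63.42×367.33 = 28633.0610 − 23296.0686 = 5336.9924
Denominator = 10×565.5360 − 63.42² = 5655.3600 − 4022.0964 = 1633.2636
b₁(new) = 5336.9924 / 1633.2636 = 3.2677

(Same formula on the original sums: (9×1592.8341 − 46.27×293.25) / (9×271.4135 − 46.27²) = 766.8294 / 301.8086 = 2.5408, matching the given fit.)

Step 3: Change in slope
Δβ₁ = 3.2677 − 2.5408 = +0.7269
Relative change = +0.7269 / 2.5408 × 100% = +28.6%
→ the slope increases when the point is added.

Because the point sits above the extension of the original line at a high-leverage x, it tilts the fit up.
In practice: refit with and without it and report both if conclusions differ; examine leverage (hᵢ) and Cook's distance rather than deleting it automatically.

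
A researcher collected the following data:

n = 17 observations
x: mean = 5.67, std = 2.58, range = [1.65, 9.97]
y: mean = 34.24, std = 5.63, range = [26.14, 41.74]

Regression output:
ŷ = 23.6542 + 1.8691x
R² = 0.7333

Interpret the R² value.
The model explains 73.33% of the variance in y (R² = 0.7333), leaving 26.67% unexplained; the fit is strong.

R² = 1 − SS_res/SS_tot compares the residual scatter to the total scatter of y about its mean.

Here R² = 0.7333:
- Explained: 73.33% of the variation in y
- Unexplained (residual): 100% − 73.33% = 26.67%
- Rule of thumb (below 0.3 weak; 0.3 to below 0.7 moderate; 0.7 and above strong) → strong

Note: R² never decreases when predictors are added, so it should not be used alone to compare models of different size.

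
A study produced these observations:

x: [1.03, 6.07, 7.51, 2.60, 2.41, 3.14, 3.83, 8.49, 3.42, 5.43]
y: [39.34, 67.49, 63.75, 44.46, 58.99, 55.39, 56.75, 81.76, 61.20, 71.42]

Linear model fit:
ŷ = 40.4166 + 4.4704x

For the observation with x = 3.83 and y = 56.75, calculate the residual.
Residual = -0.7882

The residual is the difference between the actual value and the predicted value:

Residual = y - ŷ

Step 1: Calculate predicted value
ŷ = 40.4166 + 4.4704 × 3.83
ŷ = 57.5382

Step 2: Calculate residual
Residual = 56.75 - 57.5382
Residual = -0.7882

Interpretation: the model overestimates the actual value by 0.7882 at this point (negative residual → observation lies below the fitted line).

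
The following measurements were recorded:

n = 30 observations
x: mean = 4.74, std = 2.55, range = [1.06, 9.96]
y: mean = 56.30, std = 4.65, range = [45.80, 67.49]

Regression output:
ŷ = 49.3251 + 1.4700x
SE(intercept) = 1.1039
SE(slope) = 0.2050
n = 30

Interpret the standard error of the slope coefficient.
SE(slope) = 0.2050 measures the uncertainty in the estimated slope. The coefficient is estimated precisely (SE/|β̂₁| = 13.9%).

SE(β̂₁) = s / √Sxx, where s is the residual standard deviation and Sxx = Σ(x − x̄)². It is the yardstick for how far β̂₁ = 1.4700 could plausibly be from the true slope.

Relative precision:
- SE / |β̂₁| = 0.2050 / 1.4700 = 13.9%
- Rule of thumb (under 20%: precise; 20% to under 50%: moderately precise; 50% or more: imprecise) → precise

Link to the t-test: t = β̂₁ / SE(β̂₁) = 1.4700 / 0.2050 = 7.1707, the statistic for H₀: β₁ = 0.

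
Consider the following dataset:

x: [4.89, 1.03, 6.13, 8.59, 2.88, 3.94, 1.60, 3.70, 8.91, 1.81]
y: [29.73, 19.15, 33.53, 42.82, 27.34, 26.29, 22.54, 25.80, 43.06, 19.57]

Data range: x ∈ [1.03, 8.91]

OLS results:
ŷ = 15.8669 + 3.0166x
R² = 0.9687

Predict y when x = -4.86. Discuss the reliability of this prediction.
ŷ = 1.2062 (extrapolation — x = -4.86 lies outside [1.03, 8.91], so reliability is low).

Prediction calculation:
ŷ = 15.8669 + 3.0166 × (-4.86)
ŷ = 1.2062

Reliability:
- Data range: x ∈ [1.03, 8.91]
- Prediction point: x = -4.86 is 5.89 units below the observed range → this is EXTRAPOLATION, not interpolation

Why that matters here:
- The standard error of prediction grows with (x − x̄)², and x = -4.86 is far from x̄ = 4.35
- R² describes fit only over the sampled x values; it says nothing about behaviour beyond them
- Real relationships often flatten, saturate, or turn nonlinear at extremes

Report the number if required, but flag clearly that it is an extrapolation.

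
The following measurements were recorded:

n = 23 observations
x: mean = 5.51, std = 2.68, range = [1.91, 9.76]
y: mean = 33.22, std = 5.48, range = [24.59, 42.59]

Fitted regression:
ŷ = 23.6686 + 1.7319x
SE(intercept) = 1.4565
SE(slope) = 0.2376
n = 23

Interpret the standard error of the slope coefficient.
SE(β̂₁) = 0.2376 is the estimated standard deviation of the slope estimate across repeated samples; relative to β̂₁ = 1.7319 that is 13.7%, a precise estimate.

What SE measures:
- The standard error quantifies the sampling variability of the coefficient estimate
- It is the estimated standard deviation of β̂₁ across hypothetical repeated samples of the same size
- Smaller SE → more precise estimate

Relative precision:
- SE / |β̂₁| = 0.2376 / 1.7319 = 13.7%
- Rule of thumb (under 20%: precise; 20% to under 50%: moderately precise; 50% or more: imprecise) → precise

Link to interval estimation: a confidence interval for β₁ is β̂₁ ± t* × 0.2376, so SE sets the half-width per unit of t*.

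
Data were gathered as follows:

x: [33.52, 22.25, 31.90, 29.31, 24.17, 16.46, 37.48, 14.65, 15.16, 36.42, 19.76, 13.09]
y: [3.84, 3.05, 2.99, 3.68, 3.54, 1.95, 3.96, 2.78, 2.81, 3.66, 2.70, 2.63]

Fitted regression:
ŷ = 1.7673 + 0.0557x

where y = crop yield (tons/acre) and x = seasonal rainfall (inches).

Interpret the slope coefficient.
An increase of one inch in rainfall is associated with a 0.0557 tons/acre increase in predicted crop yield.

The slope β₁ = 0.0557 gives the rate at which the fitted crop yield changes with rainfall.

Interpretation:
- Rainfall up by 1 inch → predicted crop yield increases by 0.0557 tons/acre
- This is a linear approximation: the same per-unit change is assumed across the whole observed x range
- The sign (+) gives the direction; the magnitude 0.0557 gives the size of the effect per inch

The intercept β₀ = 1.7673 is the predicted crop yield when rainfall = 0; since the smallest observed x is 13.09, this is an extrapolation and mainly anchors the line.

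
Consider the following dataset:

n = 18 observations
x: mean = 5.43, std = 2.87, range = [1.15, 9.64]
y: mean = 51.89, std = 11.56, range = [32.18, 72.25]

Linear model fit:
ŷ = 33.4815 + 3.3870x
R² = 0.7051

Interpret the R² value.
The model explains 70.51% of the variance in y (R² = 0.7051), leaving 29.49% unexplained; the fit is strong.

R² (coefficient of determination) measures the proportion of variance in y explained by the regression model.

Here R² = 0.7051:
- Explained: 70.51% of the variation in y
- Unexplained (residual): 100% − 70.51% = 29.49%
- Rule of thumb (below 0.3 weak; 0.3 to below 0.7 moderate; 0.7 and above strong) → strong

Note: R² says nothing about causation, and a high R² does not by itself mean the linear form is appropriate — check the residuals.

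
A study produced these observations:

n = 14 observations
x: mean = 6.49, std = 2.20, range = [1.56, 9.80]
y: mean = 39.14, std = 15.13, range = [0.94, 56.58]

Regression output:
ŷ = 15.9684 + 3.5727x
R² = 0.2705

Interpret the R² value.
R² = 0.2705 means 27.05% of the variation in y is explained by the linear relationship with x. This indicates a weak fit.

R² = 1 − SS_res/SS_tot compares the residual scatter to the total scatter of y about its mean.

Here R² = 0.2705:
- Explained: 27.05% of the variation in y
- Unexplained (residual): 100% − 27.05% = 72.95%
- Rule of thumb (below 0.3 weak; 0.3 to below 0.7 moderate; 0.7 and above strong) → weak

Equivalently, for simple linear regression R² = r², so |r| = √0.2705 ≈ 0.5201.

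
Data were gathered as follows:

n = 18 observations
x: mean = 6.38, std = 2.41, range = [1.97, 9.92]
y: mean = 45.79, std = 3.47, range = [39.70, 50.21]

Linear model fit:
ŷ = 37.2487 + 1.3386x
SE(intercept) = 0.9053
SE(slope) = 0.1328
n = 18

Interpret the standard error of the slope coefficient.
SE(β̂₁) = 0.1328 is the estimated standard deviation of the slope estimate across repeated samples; relative to β̂₁ = 1.3386 that is 9.9%, a precise estimate.

SE(β̂₁) = s / √Sxx, where s is the residual standard deviation and Sxx = Σ(x − x̄)². It is the yardstick for how far β̂₁ = 1.3386 could plausibly be from the true slope.

Relative precision:
- SE / |β̂₁| = 0.1328 / 1.3386 = 9.9%
- Rule of thumb (under 20%: precise; 20% to under 50%: moderately precise; 50% or more: imprecise) → precise

Link to the t-test: t = β̂₁ / SE(β̂₁) = 1.3386 / 0.1328 = 10.0798, the statistic for H₀: β₁ = 0.

What drives SE(β̂₁): larger n (here n = 18) → smaller SE; more residual scatter → larger SE.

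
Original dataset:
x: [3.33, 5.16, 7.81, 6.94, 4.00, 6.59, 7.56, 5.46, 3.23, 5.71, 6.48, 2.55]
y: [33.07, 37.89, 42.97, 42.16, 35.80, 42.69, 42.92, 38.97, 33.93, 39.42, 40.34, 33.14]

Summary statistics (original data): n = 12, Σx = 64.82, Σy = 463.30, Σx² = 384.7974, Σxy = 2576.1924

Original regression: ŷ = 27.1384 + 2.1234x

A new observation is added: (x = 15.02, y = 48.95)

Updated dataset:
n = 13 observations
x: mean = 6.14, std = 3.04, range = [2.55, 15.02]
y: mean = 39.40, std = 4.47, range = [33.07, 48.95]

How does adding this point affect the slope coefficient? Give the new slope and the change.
Adding the point moves β₁ from 2.1234 to 1.3778, i.e. it decreases by 0.7456 (-35.1%).

The new point has HIGH LEVERAGE: x = 15.02 is far from the original mean x̄ = 64.82/12 ≈ 5.40 (original range [2.55, 7.81]).

Step 1: Update the sums with the new point (n goes from 12 to 13)
Σx  = 64.82 + 15.02 = 79.84
Σy  = 463.30 + 48.95 = 512.25
Σx² = 384.7974 + 15.02² = 384.7974 + 225.6004 = 610.3978
Σxy = 2576.1924 + 15.02×48.95 = 2576.1924 + 735.2290 = 3311.4214

Step 2: Recompute the slope with b₁ = (nΣxy − ΣxΣy) / (nΣx² − (Σx)²)
Numerator   = 13×3311.4214 − 79.84×512.25 = 43048.4782 − 40898.0400 = 2150.4382
Denominator = 13×610.3978 − 79.84² = 7935.1714 − 6374.4256 = 1560.7458
b₁(new) = 2150.4382 / 1560.7458 = 1.3778

(Same formula on the original sums: (12×2576.1924 − 64.82×463.30) / (12×384.7974 − 64.82²) = 883.2028 / 415.9364 = 2.1234, matching the given fit.)

Step 3: Change in slope
Δβ₁ = 1.3778 − 2.1234 = -0.7456
Relative change = -0.7456 / 2.1234 × 100% = -35.1%
→ the slope decreases when the point is added.

Because the point sits below the extension of the original line at a high-leverage x, it tilts the fit down.
In practice: examine leverage (hᵢ) and Cook's distance rather than deleting it automatically.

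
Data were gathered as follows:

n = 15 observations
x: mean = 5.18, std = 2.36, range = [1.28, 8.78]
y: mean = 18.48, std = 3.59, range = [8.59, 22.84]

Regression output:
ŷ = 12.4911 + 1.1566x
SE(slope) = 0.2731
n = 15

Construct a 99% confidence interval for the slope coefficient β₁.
The 99% CI for β₁ is (0.3339, 1.9793)

Confidence interval for the slope:

The 99% CI for β₁ is: β̂₁ ± t*(α/2, n-2) × SE(β̂₁)

Step 1: Find critical t-value
- Confidence level = 0.99
- Degrees of freedom = n - 2 = 15 - 2 = 13
- t*(α/2, 13) = 3.0123

Step 2: Calculate margin of error
Margin = 3.0123 × 0.2731 = 0.8227

Step 3: Construct interval
CI = 1.1566 ± 0.8227
CI = (0.3339, 1.9793)

Interpretation: We are 99% confident that the true slope β₁ lies between 0.3339 and 1.9793.
Both endpoints are positive, so the data support a genuinely positive slope at this confidence level.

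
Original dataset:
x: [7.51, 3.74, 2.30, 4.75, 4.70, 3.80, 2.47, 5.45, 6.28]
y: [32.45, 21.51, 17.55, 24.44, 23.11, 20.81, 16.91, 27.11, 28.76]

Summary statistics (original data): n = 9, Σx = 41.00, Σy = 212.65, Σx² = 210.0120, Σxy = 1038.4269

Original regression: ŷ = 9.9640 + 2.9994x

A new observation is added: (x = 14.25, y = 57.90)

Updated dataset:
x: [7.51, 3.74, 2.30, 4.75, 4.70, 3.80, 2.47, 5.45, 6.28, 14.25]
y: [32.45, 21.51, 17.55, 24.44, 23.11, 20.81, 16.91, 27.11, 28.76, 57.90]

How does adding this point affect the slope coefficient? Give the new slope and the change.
Adding the point moves β₁ from 2.9994 to 3.4198, i.e. it increases by 0.4204 (+14.0%).

x = 14.25 lies well outside the original x-range [2.30, 7.51] (x̄ ≈ 4.56), so this observation has high leverage and can move the slope substantially.

Step 1: Update the sums with the new point (n goes from 9 to 10)
Σx  = 41.00 + 14.25 = 55.25
Σy  = 212.65 + 57.90 = 270.55
Σx² = 210.0120 + 14.25² = 210.0120 + 203.0625 = 413.0745
Σxy = 1038.4269 + 14.25×57.90 = 1038.4269 + 825.0750 = 1863.5019

Step 2: Recompute the slope with b₁ = (nΣxy − ΣxΣy) / (nΣx² − (Σx)²)
Numerator   = 10×1863.5019 − 55.25×270.55 = 18635.0190 − 14947.8875 = 3687.1315
Denominator = 10×413.0745 − 55.25² = 4130.7450 − 3052.5625 = 1078.1825
b₁(new) = 3687.1315 / 1078.1825 = 3.4198

(Same formula on the original sums: (9×1038.4269 − 41.00×212.65) / (9×210.0120 − 41.00²) = 627.1921 / 209.1080 = 2.9994, matching the given fit.)

Step 3: Change in slope
Δβ₁ = 3.4198 − 2.9994 = +0.4204
Relative change = +0.4204 / 2.9994 × 100% = +14.0%
→ the slope increases when the point is added.

Because the point sits above the extension of the original line at a high-leverage x, it tilts the fit up.
In practice: refit with and without it and report both if conclusions differ.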